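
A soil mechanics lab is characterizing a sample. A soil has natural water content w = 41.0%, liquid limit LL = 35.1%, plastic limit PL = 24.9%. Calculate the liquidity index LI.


First compute the plasticity index:
PI = LL - PL = 35.1 - 24.9 = 10.2
Then compute the liquidity index:
LI = (w - PL) / PI
LI = (41.0 - 24.9) / 10.2
LI = 1.578


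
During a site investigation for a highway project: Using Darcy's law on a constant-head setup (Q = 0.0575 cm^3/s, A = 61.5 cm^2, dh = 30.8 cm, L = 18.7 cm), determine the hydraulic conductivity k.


Compute hydraulic gradient:
i = dh / L = 30.8 / 18.7 = 1.64706
Then apply Darcy's law:
k = Q / (A * i)
k = 0.0575 / (61.5 * 1.64706)
k = 0.0575 / 101.294
k = 0.000568 cm/s


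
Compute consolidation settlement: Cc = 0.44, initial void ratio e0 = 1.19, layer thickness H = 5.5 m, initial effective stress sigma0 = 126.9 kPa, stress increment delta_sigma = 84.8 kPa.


Using Sc = Cc * H / (1 + e0) * log10((sigma0 + delta_sigma) / sigma0)
Stress ratio = (126.9 + 84.8) / 126.9 = 1.66824
log10(1.66824) = 0.222259
Cc * H / (1 + e0) = 0.44 * 5.5 / (1 + 1.19) = 1.10502
Sc = 1.10502 * 0.222259
Sc = 0.2456 m


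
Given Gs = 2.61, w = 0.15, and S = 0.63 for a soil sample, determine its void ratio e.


Using the relation e = Gs * w / S
e = 2.61 * 0.15 / 0.63
e = 0.6214


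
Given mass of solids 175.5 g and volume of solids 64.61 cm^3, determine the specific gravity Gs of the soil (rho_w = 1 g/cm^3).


Result: 2.716

Derivation:
Using Gs = m_s / (V_s * rho_w)
Since rho_w = 1 g/cm^3:
Gs = 175.5 / 64.61
Gs = 2.716


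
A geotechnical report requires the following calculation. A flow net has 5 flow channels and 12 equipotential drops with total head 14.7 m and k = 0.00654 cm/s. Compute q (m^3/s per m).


Convert k to m/s for unit consistency with H:
k = 0.00654 cm/s = 0.00654 / 100 m/s = 6.54e-05 m/s
Using q = k * H * Nf / Nd
Nf / Nd = 5 / 12 = 0.4167
q = 6.54e-05 * 14.7 * 0.4167
q = 0.0004006 m^3/s per m


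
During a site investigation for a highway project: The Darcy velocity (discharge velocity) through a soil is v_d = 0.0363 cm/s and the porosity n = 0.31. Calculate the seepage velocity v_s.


Result: 0.1171 cm/s

Derivation:
Using v_s = v_d / n
v_s = 0.0363 / 0.31
v_s = 0.1171 cm/s


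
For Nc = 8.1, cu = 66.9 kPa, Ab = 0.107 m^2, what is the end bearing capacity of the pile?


Using Qb = Nc * cu * Ab
Qb = 8.1 * 66.9 * 0.107
Qb = 57.98 kN


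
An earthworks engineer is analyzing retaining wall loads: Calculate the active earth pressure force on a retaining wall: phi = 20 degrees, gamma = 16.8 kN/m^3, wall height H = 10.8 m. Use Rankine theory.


Compute active earth pressure coefficient:
Ka = tan^2(45 - phi/2) = tan^2(35.0) = 0.490291
Compute active force:
Pa = 0.5 * Ka * gamma * H^2
Pa = 0.5 * 0.490291 * 16.8 * 10.8^2
Pa = 480.37 kN/m


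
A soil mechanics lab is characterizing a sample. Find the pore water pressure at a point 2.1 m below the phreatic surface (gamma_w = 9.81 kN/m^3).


Using u = gamma_w * h_w
u = 9.81 * 2.1
u = 20.6 kPa


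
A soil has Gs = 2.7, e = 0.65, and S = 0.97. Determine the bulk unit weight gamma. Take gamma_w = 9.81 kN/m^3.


Result: 19.801 kN/m^3

Derivation:
Using gamma = gamma_w * (Gs + S*e) / (1 + e)
Numerator: Gs + S*e = 2.7 + 0.97*0.65 = 3.3305
Denominator: 1 + e = 1 + 0.65 = 1.65
gamma = 9.81 * 3.3305 / 1.65
gamma = 19.801 kN/m^3


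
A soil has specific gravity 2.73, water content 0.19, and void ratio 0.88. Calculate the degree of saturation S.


Using S = Gs * w / e
S = 2.73 * 0.19 / 0.88
S = 0.5894


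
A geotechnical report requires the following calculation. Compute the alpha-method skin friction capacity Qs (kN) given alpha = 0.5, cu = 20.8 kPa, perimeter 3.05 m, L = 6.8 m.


Using Qs = alpha * cu * perimeter * L
Qs = 0.5 * 20.8 * 3.05 * 6.8
Qs = 215.7 kN


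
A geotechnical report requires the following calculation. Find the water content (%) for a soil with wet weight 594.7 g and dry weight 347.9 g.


Using w = (m_wet - m_dry) / m_dry * 100
m_wet - m_dry = 594.7 - 347.9 = 246.8 g
w = 246.8 / 347.9 * 100
w = 70.94 %


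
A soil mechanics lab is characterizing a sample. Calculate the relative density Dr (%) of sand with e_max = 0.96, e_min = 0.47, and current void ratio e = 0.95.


Result: 2.04 %

Derivation:
Using Dr = (e_max - e) / (e_max - e_min) * 100
e_max - e = 0.96 - 0.95 = 0.01
e_max - e_min = 0.96 - 0.47 = 0.49
Dr = 0.01 / 0.49 * 100
Dr = 2.04 %


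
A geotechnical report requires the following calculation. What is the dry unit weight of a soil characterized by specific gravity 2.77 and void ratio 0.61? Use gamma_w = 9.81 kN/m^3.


Using gamma_d = Gs * gamma_w / (1 + e)
gamma_d = 2.77 * 9.81 / (1 + 0.61)
gamma_d = 2.77 * 9.81 / 1.61
gamma_d = 16.878 kN/m^3


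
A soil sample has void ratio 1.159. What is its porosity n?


Using the relation n = e / (1 + e)
n = 1.159 / (1 + 1.159)
n = 1.159 / 2.159
n = 0.5368


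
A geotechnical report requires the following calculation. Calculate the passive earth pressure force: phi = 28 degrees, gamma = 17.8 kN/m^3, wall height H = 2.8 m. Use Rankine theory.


Compute passive earth pressure coefficient:
Kp = tan^2(45 + phi/2) = tan^2(59.0) = 2.769826
Compute passive force:
Pp = 0.5 * Kp * gamma * H^2
Pp = 0.5 * 2.769826 * 17.8 * 2.8^2
Pp = 193.27 kN/m


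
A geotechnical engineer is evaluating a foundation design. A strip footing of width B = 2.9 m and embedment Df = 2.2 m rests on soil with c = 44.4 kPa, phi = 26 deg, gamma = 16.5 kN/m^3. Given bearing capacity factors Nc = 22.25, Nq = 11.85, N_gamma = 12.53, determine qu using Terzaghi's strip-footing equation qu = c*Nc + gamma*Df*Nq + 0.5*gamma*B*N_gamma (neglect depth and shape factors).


Result: 1717.84 kPa

Derivation:
Compute qu = c*Nc + gamma*Df*Nq + 0.5*gamma*B*N_gamma
Term 1: 44.4 * 22.25 = 987.9
Term 2: 16.5 * 2.2 * 11.85 = 430.155
Term 3: 0.5 * 16.5 * 2.9 * 12.53 = 299.78025
qu = 987.9 + 430.155 + 299.78025
qu = 1717.84 kPa


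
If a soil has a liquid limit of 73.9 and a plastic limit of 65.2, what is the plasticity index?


Result: 8.7

Derivation:
Using PI = LL - PL
PI = 73.9 - 65.2
PI = 8.7


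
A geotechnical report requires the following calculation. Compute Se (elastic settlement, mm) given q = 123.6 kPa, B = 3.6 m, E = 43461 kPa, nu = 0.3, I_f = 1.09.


Using Se = q * B * (1 - nu^2) * I_f / E
1 - nu^2 = 1 - 0.3^2 = 0.91
Se = 123.6 * 3.6 * 0.91 * 1.09 / 43461
Se = 0.010155 m
Convert to mm: Se = 0.010155 * 1000 = 10.155 mm


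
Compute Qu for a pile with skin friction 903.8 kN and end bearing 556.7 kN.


Using Qu = Qf + Qb
Qu = 903.8 + 556.7
Qu = 1460.5 kN


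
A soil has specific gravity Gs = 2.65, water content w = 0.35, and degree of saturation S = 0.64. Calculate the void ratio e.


Using the relation e = Gs * w / S
e = 2.65 * 0.35 / 0.64
e = 1.4492


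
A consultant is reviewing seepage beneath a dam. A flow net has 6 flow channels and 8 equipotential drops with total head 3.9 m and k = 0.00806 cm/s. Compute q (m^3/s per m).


Result: 0.0002358 m^3/s per m

Derivation:
Convert k to m/s for unit consistency with H:
k = 0.00806 cm/s = 0.00806 / 100 m/s = 8.06e-05 m/s
Using q = k * H * Nf / Nd
Nf / Nd = 6 / 8 = 0.75
q = 8.06e-05 * 3.9 * 0.75
q = 0.0002358 m^3/s per m


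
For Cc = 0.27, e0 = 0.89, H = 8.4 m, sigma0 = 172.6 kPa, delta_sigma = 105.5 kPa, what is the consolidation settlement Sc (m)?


Using Sc = Cc * H / (1 + e0) * log10((sigma0 + delta_sigma) / sigma0)
Stress ratio = (172.6 + 105.5) / 172.6 = 1.61124
log10(1.61124) = 0.20716
Cc * H / (1 + e0) = 0.27 * 8.4 / (1 + 0.89) = 1.2
Sc = 1.2 * 0.20716
Sc = 0.2486 m


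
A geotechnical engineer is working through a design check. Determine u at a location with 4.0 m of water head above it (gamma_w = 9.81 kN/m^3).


Using u = gamma_w * h_w
u = 9.81 * 4.0
u = 39.24 kPa


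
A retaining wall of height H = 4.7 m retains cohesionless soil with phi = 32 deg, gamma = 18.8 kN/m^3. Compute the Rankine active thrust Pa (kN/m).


Compute active earth pressure coefficient:
Ka = tan^2(45 - phi/2) = tan^2(29.0) = 0.307259
Compute active force:
Pa = 0.5 * Ka * gamma * H^2
Pa = 0.5 * 0.307259 * 18.8 * 4.7^2
Pa = 63.8 kN/m


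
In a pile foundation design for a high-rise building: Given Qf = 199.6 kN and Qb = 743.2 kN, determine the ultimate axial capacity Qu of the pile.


Using Qu = Qf + Qb
Qu = 199.6 + 743.2
Qu = 942.8 kN


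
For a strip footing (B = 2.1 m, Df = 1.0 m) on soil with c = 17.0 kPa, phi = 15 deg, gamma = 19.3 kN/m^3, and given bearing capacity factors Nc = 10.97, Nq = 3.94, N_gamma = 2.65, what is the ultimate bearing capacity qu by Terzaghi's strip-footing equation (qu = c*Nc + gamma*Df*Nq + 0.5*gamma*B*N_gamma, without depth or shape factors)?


Result: 316.23 kPa

Derivation:
Compute qu = c*Nc + gamma*Df*Nq + 0.5*gamma*B*N_gamma
Term 1: 17.0 * 10.97 = 186.49
Term 2: 19.3 * 1.0 * 3.94 = 76.042
Term 3: 0.5 * 19.3 * 2.1 * 2.65 = 53.70225
qu = 186.49 + 76.042 + 53.70225
qu = 316.23 kPa


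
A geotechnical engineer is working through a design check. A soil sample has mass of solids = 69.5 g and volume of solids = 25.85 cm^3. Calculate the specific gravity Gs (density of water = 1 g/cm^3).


Result: 2.689

Derivation:
Using Gs = m_s / (V_s * rho_w)
Since rho_w = 1 g/cm^3:
Gs = 69.5 / 25.85
Gs = 2.689


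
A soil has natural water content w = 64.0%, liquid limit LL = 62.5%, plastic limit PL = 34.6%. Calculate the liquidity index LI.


First compute the plasticity index:
PI = LL - PL = 62.5 - 34.6 = 27.9
Then compute the liquidity index:
LI = (w - PL) / PI
LI = (64.0 - 34.6) / 27.9
LI = 1.054


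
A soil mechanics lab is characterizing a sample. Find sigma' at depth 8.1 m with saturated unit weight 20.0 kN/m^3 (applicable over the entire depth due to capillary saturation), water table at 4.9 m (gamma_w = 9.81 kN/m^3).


Result: 130.61 kPa

Derivation:
Total stress = gamma_sat * depth
sigma = 20.0 * 8.1 = 162.0 kPa
Pore water pressure u = gamma_w * (depth - d_wt)
u = 9.81 * (8.1 - 4.9) = 31.392 kPa
Effective stress = sigma - u
sigma' = 162.0 - 31.392 = 130.61 kPa


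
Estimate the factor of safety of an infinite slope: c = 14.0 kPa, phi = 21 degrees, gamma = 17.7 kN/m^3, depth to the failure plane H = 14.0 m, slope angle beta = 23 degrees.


Using Fs = c / (gamma*H*sin(beta)*cos(beta)) + tan(phi)/tan(beta)
Cohesion contribution = 14.0 / (17.7*14.0*sin(23)*cos(23))
Cohesion contribution = 0.157081
Friction contribution = tan(21)/tan(23) = 0.904327
Fs = 0.157081 + 0.904327
Fs = 1.061


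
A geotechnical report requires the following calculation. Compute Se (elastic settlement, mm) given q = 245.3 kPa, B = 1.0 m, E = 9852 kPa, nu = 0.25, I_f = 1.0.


Using Se = q * B * (1 - nu^2) * I_f / E
1 - nu^2 = 1 - 0.25^2 = 0.9375
Se = 245.3 * 1.0 * 0.9375 * 1.0 / 9852
Se = 0.023342 m
Convert to mm: Se = 0.023342 * 1000 = 23.342 mm


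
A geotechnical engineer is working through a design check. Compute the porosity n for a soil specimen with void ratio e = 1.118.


Result: 0.5279

Derivation:
Using the relation n = e / (1 + e)
n = 1.118 / (1 + 1.118)
n = 1.118 / 2.118
n = 0.5279


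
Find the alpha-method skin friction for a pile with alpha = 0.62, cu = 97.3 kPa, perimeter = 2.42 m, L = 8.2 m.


Using Qs = alpha * cu * perimeter * L
Qs = 0.62 * 97.3 * 2.42 * 8.2
Qs = 1197.11 kN


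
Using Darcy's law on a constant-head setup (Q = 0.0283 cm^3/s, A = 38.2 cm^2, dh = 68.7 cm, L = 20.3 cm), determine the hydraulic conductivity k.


Compute hydraulic gradient:
i = dh / L = 68.7 / 20.3 = 3.38424
Then apply Darcy's law:
k = Q / (A * i)
k = 0.0283 / (38.2 * 3.38424)
k = 0.0283 / 129.278
k = 0.000219 cm/s


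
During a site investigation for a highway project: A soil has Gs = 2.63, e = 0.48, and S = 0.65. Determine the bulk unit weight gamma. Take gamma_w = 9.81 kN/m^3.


Using gamma = gamma_w * (Gs + S*e) / (1 + e)
Numerator: Gs + S*e = 2.63 + 0.65*0.48 = 2.942
Denominator: 1 + e = 1 + 0.48 = 1.48
gamma = 9.81 * 2.942 / 1.48
gamma = 19.501 kN/m^3


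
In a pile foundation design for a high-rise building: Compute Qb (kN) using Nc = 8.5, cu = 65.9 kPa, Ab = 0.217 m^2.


Using Qb = Nc * cu * Ab
Qb = 8.5 * 65.9 * 0.217
Qb = 121.55 kN


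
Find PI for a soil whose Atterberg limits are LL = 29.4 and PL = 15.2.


Using PI = LL - PL
PI = 29.4 - 15.2
PI = 14.2


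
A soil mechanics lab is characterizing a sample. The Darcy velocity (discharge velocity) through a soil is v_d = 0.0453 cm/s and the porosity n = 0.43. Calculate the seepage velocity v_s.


Result: 0.10535 cm/s

Derivation:
Using v_s = v_d / n
v_s = 0.0453 / 0.43
v_s = 0.10535 cm/s


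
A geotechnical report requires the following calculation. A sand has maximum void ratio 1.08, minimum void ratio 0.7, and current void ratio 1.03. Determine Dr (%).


Using Dr = (e_max - e) / (e_max - e_min) * 100
e_max - e = 1.08 - 1.03 = 0.05
e_max - e_min = 1.08 - 0.7 = 0.38
Dr = 0.05 / 0.38 * 100
Dr = 13.16 %


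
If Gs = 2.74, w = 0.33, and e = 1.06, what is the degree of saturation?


Using S = Gs * w / e
S = 2.74 * 0.33 / 1.06
S = 0.853


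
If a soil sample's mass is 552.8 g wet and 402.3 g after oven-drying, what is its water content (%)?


Using w = (m_wet - m_dry) / m_dry * 100
m_wet - m_dry = 552.8 - 402.3 = 150.5 g
w = 150.5 / 402.3 * 100
w = 37.41 %


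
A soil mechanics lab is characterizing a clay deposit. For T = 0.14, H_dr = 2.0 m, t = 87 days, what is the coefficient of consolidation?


Using cv = T * H_dr^2 / t
H_dr^2 = 2.0^2 = 4.0
cv = 0.14 * 4.0 / 87
cv = 0.00644 m^2/day


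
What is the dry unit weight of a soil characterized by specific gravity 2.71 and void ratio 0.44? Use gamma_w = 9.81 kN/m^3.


Result: 18.462 kN/m^3

Derivation:
Using gamma_d = Gs * gamma_w / (1 + e)
gamma_d = 2.71 * 9.81 / (1 + 0.44)
gamma_d = 2.71 * 9.81 / 1.44
gamma_d = 18.462 kN/m^3


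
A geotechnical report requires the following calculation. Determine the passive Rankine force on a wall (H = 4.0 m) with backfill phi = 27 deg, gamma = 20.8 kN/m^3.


Result: 443.11 kN/m

Derivation:
Compute passive earth pressure coefficient:
Kp = tan^2(45 + phi/2) = tan^2(58.5) = 2.66294
Compute passive force:
Pp = 0.5 * Kp * gamma * H^2
Pp = 0.5 * 2.66294 * 20.8 * 4.0^2
Pp = 443.11 kN/m


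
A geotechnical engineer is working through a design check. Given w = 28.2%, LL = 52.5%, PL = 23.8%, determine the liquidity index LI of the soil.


Result: 0.153

Derivation:
First compute the plasticity index:
PI = LL - PL = 52.5 - 23.8 = 28.7
Then compute the liquidity index:
LI = (w - PL) / PI
LI = (28.2 - 23.8) / 28.7
LI = 0.153


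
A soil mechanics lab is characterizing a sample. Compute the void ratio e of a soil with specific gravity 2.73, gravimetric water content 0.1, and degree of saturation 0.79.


Using the relation e = Gs * w / S
e = 2.73 * 0.1 / 0.79
e = 0.3456


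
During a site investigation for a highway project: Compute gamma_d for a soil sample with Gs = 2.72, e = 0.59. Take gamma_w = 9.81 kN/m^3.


Using gamma_d = Gs * gamma_w / (1 + e)
gamma_d = 2.72 * 9.81 / (1 + 0.59)
gamma_d = 2.72 * 9.81 / 1.59
gamma_d = 16.782 kN/m^3


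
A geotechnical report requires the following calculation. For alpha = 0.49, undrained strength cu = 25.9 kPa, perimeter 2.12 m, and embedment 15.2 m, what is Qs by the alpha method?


Using Qs = alpha * cu * perimeter * L
Qs = 0.49 * 25.9 * 2.12 * 15.2
Qs = 408.95 kN


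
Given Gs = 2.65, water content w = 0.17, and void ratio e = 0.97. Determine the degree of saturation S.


Result: 0.4644

Derivation:
Using S = Gs * w / e
S = 2.65 * 0.17 / 0.97
S = 0.4644


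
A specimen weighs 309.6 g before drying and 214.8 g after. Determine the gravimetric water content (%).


Result: 44.13 %

Derivation:
Using w = (m_wet - m_dry) / m_dry * 100
m_wet - m_dry = 309.6 - 214.8 = 94.8 g
w = 94.8 / 214.8 * 100
w = 44.13 %


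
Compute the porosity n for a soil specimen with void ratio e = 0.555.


Using the relation n = e / (1 + e)
n = 0.555 / (1 + 0.555)
n = 0.555 / 1.555
n = 0.3569


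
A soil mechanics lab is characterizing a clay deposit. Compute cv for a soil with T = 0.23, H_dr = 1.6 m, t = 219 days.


Result: 0.00269 m^2/day

Derivation:
Using cv = T * H_dr^2 / t
H_dr^2 = 1.6^2 = 2.56
cv = 0.23 * 2.56 / 219
cv = 0.00269 m^2/day


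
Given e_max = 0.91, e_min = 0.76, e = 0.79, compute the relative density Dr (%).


Result: 80.0 %

Derivation:
Using Dr = (e_max - e) / (e_max - e_min) * 100
e_max - e = 0.91 - 0.79 = 0.12
e_max - e_min = 0.91 - 0.76 = 0.15
Dr = 0.12 / 0.15 * 100
Dr = 80.0 %


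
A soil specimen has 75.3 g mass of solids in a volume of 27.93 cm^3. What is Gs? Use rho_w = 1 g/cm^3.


Result: 2.696

Derivation:
Using Gs = m_s / (V_s * rho_w)
Since rho_w = 1 g/cm^3:
Gs = 75.3 / 27.93
Gs = 2.696


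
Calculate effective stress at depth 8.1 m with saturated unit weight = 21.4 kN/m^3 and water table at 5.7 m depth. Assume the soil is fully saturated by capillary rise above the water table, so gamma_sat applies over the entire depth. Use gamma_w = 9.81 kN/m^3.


Result: 149.8 kPa

Derivation:
Total stress = gamma_sat * depth
sigma = 21.4 * 8.1 = 173.34 kPa
Pore water pressure u = gamma_w * (depth - d_wt)
u = 9.81 * (8.1 - 5.7) = 23.544 kPa
Effective stress = sigma - u
sigma' = 173.34 - 23.544 = 149.8 kPa


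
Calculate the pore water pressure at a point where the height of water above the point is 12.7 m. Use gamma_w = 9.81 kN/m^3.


Using u = gamma_w * h_w
u = 9.81 * 12.7
u = 124.59 kPa


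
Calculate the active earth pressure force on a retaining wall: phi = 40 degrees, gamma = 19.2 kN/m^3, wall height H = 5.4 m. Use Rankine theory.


Result: 60.87 kN/m

Derivation:
Compute active earth pressure coefficient:
Ka = tan^2(45 - phi/2) = tan^2(25.0) = 0.217443
Compute active force:
Pa = 0.5 * Ka * gamma * H^2
Pa = 0.5 * 0.217443 * 19.2 * 5.4^2
Pa = 60.87 kN/m


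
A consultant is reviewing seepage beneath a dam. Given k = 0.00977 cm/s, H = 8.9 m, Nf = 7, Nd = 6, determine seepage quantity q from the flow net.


Convert k to m/s for unit consistency with H:
k = 0.00977 cm/s = 0.00977 / 100 m/s = 9.77e-05 m/s
Using q = k * H * Nf / Nd
Nf / Nd = 7 / 6 = 1.1667
q = 9.77e-05 * 8.9 * 1.1667
q = 0.001014 m^3/s per m


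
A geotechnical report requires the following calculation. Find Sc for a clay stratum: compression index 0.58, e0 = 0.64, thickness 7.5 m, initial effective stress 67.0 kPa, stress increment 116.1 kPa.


Using Sc = Cc * H / (1 + e0) * log10((sigma0 + delta_sigma) / sigma0)
Stress ratio = (67.0 + 116.1) / 67.0 = 2.73284
log10(2.73284) = 0.436614
Cc * H / (1 + e0) = 0.58 * 7.5 / (1 + 0.64) = 2.65244
Sc = 2.65244 * 0.436614
Sc = 1.1581 m


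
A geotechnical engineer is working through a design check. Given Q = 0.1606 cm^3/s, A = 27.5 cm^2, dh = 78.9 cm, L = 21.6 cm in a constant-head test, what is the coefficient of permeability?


Compute hydraulic gradient:
i = dh / L = 78.9 / 21.6 = 3.65278
Then apply Darcy's law:
k = Q / (A * i)
k = 0.1606 / (27.5 * 3.65278)
k = 0.1606 / 100.451
k = 0.001599 cm/s


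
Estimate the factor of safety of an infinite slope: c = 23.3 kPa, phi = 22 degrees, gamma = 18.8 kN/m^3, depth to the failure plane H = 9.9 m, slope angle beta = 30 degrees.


Result: 0.989

Derivation:
Using Fs = c / (gamma*H*sin(beta)*cos(beta)) + tan(phi)/tan(beta)
Cohesion contribution = 23.3 / (18.8*9.9*sin(30)*cos(30))
Cohesion contribution = 0.289109
Friction contribution = tan(22)/tan(30) = 0.699794
Fs = 0.289109 + 0.699794
Fs = 0.989


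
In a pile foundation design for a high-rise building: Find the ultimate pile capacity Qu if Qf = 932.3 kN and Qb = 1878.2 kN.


Result: 2810.5 kN

Derivation:
Using Qu = Qf + Qb
Qu = 932.3 + 1878.2
Qu = 2810.5 kN


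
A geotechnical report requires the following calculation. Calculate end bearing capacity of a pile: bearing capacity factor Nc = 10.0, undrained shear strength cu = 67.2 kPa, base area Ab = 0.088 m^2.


Using Qb = Nc * cu * Ab
Qb = 10.0 * 67.2 * 0.088
Qb = 59.14 kN


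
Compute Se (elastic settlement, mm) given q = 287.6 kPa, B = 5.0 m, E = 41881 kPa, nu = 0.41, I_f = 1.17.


Using Se = q * B * (1 - nu^2) * I_f / E
1 - nu^2 = 1 - 0.41^2 = 0.8319
Se = 287.6 * 5.0 * 0.8319 * 1.17 / 41881
Se = 0.033419 m
Convert to mm: Se = 0.033419 * 1000 = 33.419 mm


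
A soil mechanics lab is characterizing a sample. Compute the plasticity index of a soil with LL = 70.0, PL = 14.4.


Using PI = LL - PL
PI = 70.0 - 14.4
PI = 55.6


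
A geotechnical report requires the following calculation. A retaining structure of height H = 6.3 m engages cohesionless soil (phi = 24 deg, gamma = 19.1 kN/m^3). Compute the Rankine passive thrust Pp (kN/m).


Compute passive earth pressure coefficient:
Kp = tan^2(45 + phi/2) = tan^2(57.0) = 2.371184
Compute passive force:
Pp = 0.5 * Kp * gamma * H^2
Pp = 0.5 * 2.371184 * 19.1 * 6.3^2
Pp = 898.77 kN/m


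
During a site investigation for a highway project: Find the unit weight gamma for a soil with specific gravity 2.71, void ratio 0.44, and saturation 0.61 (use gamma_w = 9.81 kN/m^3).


Using gamma = gamma_w * (Gs + S*e) / (1 + e)
Numerator: Gs + S*e = 2.71 + 0.61*0.44 = 2.9784
Denominator: 1 + e = 1 + 0.44 = 1.44
gamma = 9.81 * 2.9784 / 1.44
gamma = 20.29 kN/m^3


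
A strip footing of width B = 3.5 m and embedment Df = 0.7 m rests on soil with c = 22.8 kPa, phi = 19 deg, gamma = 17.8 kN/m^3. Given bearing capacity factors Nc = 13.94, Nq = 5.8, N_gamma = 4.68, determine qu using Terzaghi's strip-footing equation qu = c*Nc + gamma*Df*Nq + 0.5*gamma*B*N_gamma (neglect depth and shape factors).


Result: 535.88 kPa

Derivation:
Compute qu = c*Nc + gamma*Df*Nq + 0.5*gamma*B*N_gamma
Term 1: 22.8 * 13.94 = 317.832
Term 2: 17.8 * 0.7 * 5.8 = 72.268
Term 3: 0.5 * 17.8 * 3.5 * 4.68 = 145.782
qu = 317.832 + 72.268 + 145.782
qu = 535.88 kPa


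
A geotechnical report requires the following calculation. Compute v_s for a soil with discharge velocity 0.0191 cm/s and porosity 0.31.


Result: 0.06161 cm/s

Derivation:
Using v_s = v_d / n
v_s = 0.0191 / 0.31
v_s = 0.06161 cm/s


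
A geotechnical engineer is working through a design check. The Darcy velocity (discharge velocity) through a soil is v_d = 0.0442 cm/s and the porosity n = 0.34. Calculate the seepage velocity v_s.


Result: 0.13 cm/s

Derivation:
Using v_s = v_d / n
v_s = 0.0442 / 0.34
v_s = 0.13 cm/s


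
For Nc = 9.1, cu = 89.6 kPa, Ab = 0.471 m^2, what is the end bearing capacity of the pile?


Using Qb = Nc * cu * Ab
Qb = 9.1 * 89.6 * 0.471
Qb = 384.03 kN


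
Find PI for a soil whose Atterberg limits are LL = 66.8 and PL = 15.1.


Result: 51.7

Derivation:
Using PI = LL - PL
PI = 66.8 - 15.1
PI = 51.7


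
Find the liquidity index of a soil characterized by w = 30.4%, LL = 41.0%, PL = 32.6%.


First compute the plasticity index:
PI = LL - PL = 41.0 - 32.6 = 8.4
Then compute the liquidity index:
LI = (w - PL) / PI
LI = (30.4 - 32.6) / 8.4
LI = -0.262


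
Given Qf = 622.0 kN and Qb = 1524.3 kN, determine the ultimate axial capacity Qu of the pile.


Using Qu = Qf + Qb
Qu = 622.0 + 1524.3
Qu = 2146.3 kN


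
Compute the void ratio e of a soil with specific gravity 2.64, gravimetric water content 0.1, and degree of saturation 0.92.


Result: 0.287

Derivation:
Using the relation e = Gs * w / S
e = 2.64 * 0.1 / 0.92
e = 0.287


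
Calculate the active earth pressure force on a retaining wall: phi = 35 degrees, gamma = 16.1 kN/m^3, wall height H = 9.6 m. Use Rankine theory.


Result: 201.04 kN/m

Derivation:
Compute active earth pressure coefficient:
Ka = tan^2(45 - phi/2) = tan^2(27.5) = 0.27099
Compute active force:
Pa = 0.5 * Ka * gamma * H^2
Pa = 0.5 * 0.27099 * 16.1 * 9.6^2
Pa = 201.04 kN/m


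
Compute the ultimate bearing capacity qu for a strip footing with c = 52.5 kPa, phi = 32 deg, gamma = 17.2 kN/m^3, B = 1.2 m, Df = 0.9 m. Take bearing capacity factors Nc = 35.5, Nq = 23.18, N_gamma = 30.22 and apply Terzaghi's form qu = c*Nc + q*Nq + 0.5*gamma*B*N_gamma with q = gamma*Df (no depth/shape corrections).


Result: 2534.45 kPa

Derivation:
Compute qu = c*Nc + gamma*Df*Nq + 0.5*gamma*B*N_gamma
Term 1: 52.5 * 35.5 = 1863.75
Term 2: 17.2 * 0.9 * 23.18 = 358.8264
Term 3: 0.5 * 17.2 * 1.2 * 30.22 = 311.8704
qu = 1863.75 + 358.8264 + 311.8704
qu = 2534.45 kPa


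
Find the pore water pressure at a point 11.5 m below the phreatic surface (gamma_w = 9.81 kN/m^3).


Using u = gamma_w * h_w
u = 9.81 * 11.5
u = 112.82 kPa


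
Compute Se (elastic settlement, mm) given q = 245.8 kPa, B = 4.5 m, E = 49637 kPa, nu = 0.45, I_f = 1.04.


Result: 18.482 mm

Derivation:
Using Se = q * B * (1 - nu^2) * I_f / E
1 - nu^2 = 1 - 0.45^2 = 0.7975
Se = 245.8 * 4.5 * 0.7975 * 1.04 / 49637
Se = 0.018482 m
Convert to mm: Se = 0.018482 * 1000 = 18.482 mm


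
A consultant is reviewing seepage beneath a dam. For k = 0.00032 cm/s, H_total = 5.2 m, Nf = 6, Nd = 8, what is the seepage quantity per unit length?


Result: 1.248e-05 m^3/s per m

Derivation:
Convert k to m/s for unit consistency with H:
k = 0.00032 cm/s = 0.00032 / 100 m/s = 3.2e-06 m/s
Using q = k * H * Nf / Nd
Nf / Nd = 6 / 8 = 0.75
q = 3.2e-06 * 5.2 * 0.75
q = 1.248e-05 m^3/s per m


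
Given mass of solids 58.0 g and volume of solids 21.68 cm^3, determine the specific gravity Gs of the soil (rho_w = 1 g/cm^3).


Result: 2.675

Derivation:
Using Gs = m_s / (V_s * rho_w)
Since rho_w = 1 g/cm^3:
Gs = 58.0 / 21.68
Gs = 2.675


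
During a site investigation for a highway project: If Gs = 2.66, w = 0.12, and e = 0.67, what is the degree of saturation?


Result: 0.4764

Derivation:
Using S = Gs * w / e
S = 2.66 * 0.12 / 0.67
S = 0.4764


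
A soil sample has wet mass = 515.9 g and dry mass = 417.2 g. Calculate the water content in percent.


Using w = (m_wet - m_dry) / m_dry * 100
m_wet - m_dry = 515.9 - 417.2 = 98.7 g
w = 98.7 / 417.2 * 100
w = 23.66 %


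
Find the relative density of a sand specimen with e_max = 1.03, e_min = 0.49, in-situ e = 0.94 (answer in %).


Using Dr = (e_max - e) / (e_max - e_min) * 100
e_max - e = 1.03 - 0.94 = 0.09
e_max - e_min = 1.03 - 0.49 = 0.54
Dr = 0.09 / 0.54 * 100
Dr = 16.67 %


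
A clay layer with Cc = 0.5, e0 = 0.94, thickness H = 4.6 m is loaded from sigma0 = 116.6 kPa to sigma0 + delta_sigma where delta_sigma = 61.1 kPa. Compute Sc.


Using Sc = Cc * H / (1 + e0) * log10((sigma0 + delta_sigma) / sigma0)
Stress ratio = (116.6 + 61.1) / 116.6 = 1.52401
log10(1.52401) = 0.182989
Cc * H / (1 + e0) = 0.5 * 4.6 / (1 + 0.94) = 1.18557
Sc = 1.18557 * 0.182989
Sc = 0.2169 m


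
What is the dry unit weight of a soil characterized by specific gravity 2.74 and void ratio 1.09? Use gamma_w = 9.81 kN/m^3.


Using gamma_d = Gs * gamma_w / (1 + e)
gamma_d = 2.74 * 9.81 / (1 + 1.09)
gamma_d = 2.74 * 9.81 / 2.09
gamma_d = 12.861 kN/m^3


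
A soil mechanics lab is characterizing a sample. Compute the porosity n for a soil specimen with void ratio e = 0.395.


Result: 0.2832

Derivation:
Using the relation n = e / (1 + e)
n = 0.395 / (1 + 0.395)
n = 0.395 / 1.395
n = 0.2832


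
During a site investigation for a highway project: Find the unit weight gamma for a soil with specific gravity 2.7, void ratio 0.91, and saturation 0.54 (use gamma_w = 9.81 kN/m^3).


Using gamma = gamma_w * (Gs + S*e) / (1 + e)
Numerator: Gs + S*e = 2.7 + 0.54*0.91 = 3.1914
Denominator: 1 + e = 1 + 0.91 = 1.91
gamma = 9.81 * 3.1914 / 1.91
gamma = 16.391 kN/m^3


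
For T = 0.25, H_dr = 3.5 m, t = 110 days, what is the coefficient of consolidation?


Using cv = T * H_dr^2 / t
H_dr^2 = 3.5^2 = 12.25
cv = 0.25 * 12.25 / 110
cv = 0.02784 m^2/day


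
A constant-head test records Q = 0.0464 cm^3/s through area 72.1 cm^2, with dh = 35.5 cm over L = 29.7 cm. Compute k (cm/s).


Compute hydraulic gradient:
i = dh / L = 35.5 / 29.7 = 1.19529
Then apply Darcy's law:
k = Q / (A * i)
k = 0.0464 / (72.1 * 1.19529)
k = 0.0464 / 86.1801
k = 0.000538 cm/s


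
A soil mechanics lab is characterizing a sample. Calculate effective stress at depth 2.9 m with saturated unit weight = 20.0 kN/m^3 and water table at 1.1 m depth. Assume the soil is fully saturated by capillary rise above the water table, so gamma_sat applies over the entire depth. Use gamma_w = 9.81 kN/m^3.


Total stress = gamma_sat * depth
sigma = 20.0 * 2.9 = 58.0 kPa
Pore water pressure u = gamma_w * (depth - d_wt)
u = 9.81 * (2.9 - 1.1) = 17.658 kPa
Effective stress = sigma - u
sigma' = 58.0 - 17.658 = 40.34 kPa


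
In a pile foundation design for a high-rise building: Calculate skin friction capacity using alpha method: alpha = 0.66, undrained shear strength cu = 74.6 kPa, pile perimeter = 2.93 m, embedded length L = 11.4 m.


Result: 1644.58 kN

Derivation:
Using Qs = alpha * cu * perimeter * L
Qs = 0.66 * 74.6 * 2.93 * 11.4
Qs = 1644.58 kN


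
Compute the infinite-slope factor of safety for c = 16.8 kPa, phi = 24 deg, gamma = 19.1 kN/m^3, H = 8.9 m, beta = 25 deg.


Using Fs = c / (gamma*H*sin(beta)*cos(beta)) + tan(phi)/tan(beta)
Cohesion contribution = 16.8 / (19.1*8.9*sin(25)*cos(25))
Cohesion contribution = 0.258025
Friction contribution = tan(24)/tan(25) = 0.954796
Fs = 0.258025 + 0.954796
Fs = 1.213


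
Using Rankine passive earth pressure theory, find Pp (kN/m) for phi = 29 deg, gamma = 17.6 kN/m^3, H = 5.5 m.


Compute passive earth pressure coefficient:
Kp = tan^2(45 + phi/2) = tan^2(59.5) = 2.88206
Compute passive force:
Pp = 0.5 * Kp * gamma * H^2
Pp = 0.5 * 2.88206 * 17.6 * 5.5^2
Pp = 767.2 kN/m


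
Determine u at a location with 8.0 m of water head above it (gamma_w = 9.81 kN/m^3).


Using u = gamma_w * h_w
u = 9.81 * 8.0
u = 78.48 kPa


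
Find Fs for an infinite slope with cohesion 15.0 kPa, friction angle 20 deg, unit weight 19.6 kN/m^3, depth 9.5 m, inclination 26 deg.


Using Fs = c / (gamma*H*sin(beta)*cos(beta)) + tan(phi)/tan(beta)
Cohesion contribution = 15.0 / (19.6*9.5*sin(26)*cos(26))
Cohesion contribution = 0.204461
Friction contribution = tan(20)/tan(26) = 0.74625
Fs = 0.204461 + 0.74625
Fs = 0.951


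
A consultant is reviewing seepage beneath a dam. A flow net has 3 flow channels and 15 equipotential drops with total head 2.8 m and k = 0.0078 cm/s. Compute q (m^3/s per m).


Convert k to m/s for unit consistency with H:
k = 0.0078 cm/s = 0.0078 / 100 m/s = 7.8e-05 m/s
Using q = k * H * Nf / Nd
Nf / Nd = 3 / 15 = 0.2
q = 7.8e-05 * 2.8 * 0.2
q = 4.368e-05 m^3/s per m


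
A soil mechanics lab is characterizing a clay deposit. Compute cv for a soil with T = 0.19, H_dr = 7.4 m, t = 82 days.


Using cv = T * H_dr^2 / t
H_dr^2 = 7.4^2 = 54.76
cv = 0.19 * 54.76 / 82
cv = 0.12688 m^2/day


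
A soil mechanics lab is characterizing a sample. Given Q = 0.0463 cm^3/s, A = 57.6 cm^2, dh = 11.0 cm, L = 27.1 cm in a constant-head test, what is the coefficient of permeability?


Compute hydraulic gradient:
i = dh / L = 11.0 / 27.1 = 0.405904
Then apply Darcy's law:
k = Q / (A * i)
k = 0.0463 / (57.6 * 0.405904)
k = 0.0463 / 23.3801
k = 0.00198 cm/s


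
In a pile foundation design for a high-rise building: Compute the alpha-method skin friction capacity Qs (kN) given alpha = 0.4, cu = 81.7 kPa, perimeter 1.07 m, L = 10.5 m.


Using Qs = alpha * cu * perimeter * L
Qs = 0.4 * 81.7 * 1.07 * 10.5
Qs = 367.16 kN


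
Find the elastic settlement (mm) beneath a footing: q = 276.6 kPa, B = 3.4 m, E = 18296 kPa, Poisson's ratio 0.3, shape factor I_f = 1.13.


Using Se = q * B * (1 - nu^2) * I_f / E
1 - nu^2 = 1 - 0.3^2 = 0.91
Se = 276.6 * 3.4 * 0.91 * 1.13 / 18296
Se = 0.052856 m
Convert to mm: Se = 0.052856 * 1000 = 52.856 mm


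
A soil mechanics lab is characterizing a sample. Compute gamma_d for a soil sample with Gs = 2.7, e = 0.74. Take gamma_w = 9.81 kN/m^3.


Result: 15.222 kN/m^3

Derivation:
Using gamma_d = Gs * gamma_w / (1 + e)
gamma_d = 2.7 * 9.81 / (1 + 0.74)
gamma_d = 2.7 * 9.81 / 1.74
gamma_d = 15.222 kN/m^3


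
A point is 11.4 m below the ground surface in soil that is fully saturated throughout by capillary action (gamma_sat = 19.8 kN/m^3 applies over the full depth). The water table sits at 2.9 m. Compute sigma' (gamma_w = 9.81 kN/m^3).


Total stress = gamma_sat * depth
sigma = 19.8 * 11.4 = 225.72 kPa
Pore water pressure u = gamma_w * (depth - d_wt)
u = 9.81 * (11.4 - 2.9) = 83.385 kPa
Effective stress = sigma - u
sigma' = 225.72 - 83.385 = 142.34 kPa


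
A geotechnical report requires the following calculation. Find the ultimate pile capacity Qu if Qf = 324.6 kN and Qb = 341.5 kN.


Using Qu = Qf + Qb
Qu = 324.6 + 341.5
Qu = 666.1 kN


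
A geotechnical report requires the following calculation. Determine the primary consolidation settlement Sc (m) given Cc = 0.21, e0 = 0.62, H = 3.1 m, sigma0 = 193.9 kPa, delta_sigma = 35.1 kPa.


Result: 0.029 m

Derivation:
Using Sc = Cc * H / (1 + e0) * log10((sigma0 + delta_sigma) / sigma0)
Stress ratio = (193.9 + 35.1) / 193.9 = 1.18102
log10(1.18102) = 0.0722577
Cc * H / (1 + e0) = 0.21 * 3.1 / (1 + 0.62) = 0.401852
Sc = 0.401852 * 0.0722577
Sc = 0.029 m


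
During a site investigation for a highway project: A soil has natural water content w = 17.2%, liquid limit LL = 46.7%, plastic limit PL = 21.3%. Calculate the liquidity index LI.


First compute the plasticity index:
PI = LL - PL = 46.7 - 21.3 = 25.4
Then compute the liquidity index:
LI = (w - PL) / PI
LI = (17.2 - 21.3) / 25.4
LI = -0.161


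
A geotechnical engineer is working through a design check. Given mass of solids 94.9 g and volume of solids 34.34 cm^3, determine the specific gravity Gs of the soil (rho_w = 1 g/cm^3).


Result: 2.764

Derivation:
Using Gs = m_s / (V_s * rho_w)
Since rho_w = 1 g/cm^3:
Gs = 94.9 / 34.34
Gs = 2.764


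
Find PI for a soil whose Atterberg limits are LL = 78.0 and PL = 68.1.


Using PI = LL - PL
PI = 78.0 - 68.1
PI = 9.9


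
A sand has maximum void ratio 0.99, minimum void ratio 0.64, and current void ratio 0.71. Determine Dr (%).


Result: 80.0 %

Derivation:
Using Dr = (e_max - e) / (e_max - e_min) * 100
e_max - e = 0.99 - 0.71 = 0.28
e_max - e_min = 0.99 - 0.64 = 0.35
Dr = 0.28 / 0.35 * 100
Dr = 80.0 %


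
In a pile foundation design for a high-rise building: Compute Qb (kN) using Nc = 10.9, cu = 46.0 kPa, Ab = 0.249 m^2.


Result: 124.85 kN

Derivation:
Using Qb = Nc * cu * Ab
Qb = 10.9 * 46.0 * 0.249
Qb = 124.85 kN


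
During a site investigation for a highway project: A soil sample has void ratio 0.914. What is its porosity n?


Result: 0.4775

Derivation:
Using the relation n = e / (1 + e)
n = 0.914 / (1 + 0.914)
n = 0.914 / 1.914
n = 0.4775


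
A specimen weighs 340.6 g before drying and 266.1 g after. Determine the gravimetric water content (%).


Result: 28.0 %

Derivation:
Using w = (m_wet - m_dry) / m_dry * 100
m_wet - m_dry = 340.6 - 266.1 = 74.5 g
w = 74.5 / 266.1 * 100
w = 28.0 %


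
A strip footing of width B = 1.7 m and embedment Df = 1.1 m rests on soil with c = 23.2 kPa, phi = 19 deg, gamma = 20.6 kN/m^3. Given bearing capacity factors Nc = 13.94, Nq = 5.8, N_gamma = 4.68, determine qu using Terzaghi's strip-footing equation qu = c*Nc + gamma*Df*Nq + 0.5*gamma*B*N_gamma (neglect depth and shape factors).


Result: 536.78 kPa

Derivation:
Compute qu = c*Nc + gamma*Df*Nq + 0.5*gamma*B*N_gamma
Term 1: 23.2 * 13.94 = 323.408
Term 2: 20.6 * 1.1 * 5.8 = 131.428
Term 3: 0.5 * 20.6 * 1.7 * 4.68 = 81.9468
qu = 323.408 + 131.428 + 81.9468
qu = 536.78 kPa


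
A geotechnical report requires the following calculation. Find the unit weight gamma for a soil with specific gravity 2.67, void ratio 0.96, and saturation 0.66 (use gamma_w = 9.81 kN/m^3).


Result: 16.535 kN/m^3

Derivation:
Using gamma = gamma_w * (Gs + S*e) / (1 + e)
Numerator: Gs + S*e = 2.67 + 0.66*0.96 = 3.3036
Denominator: 1 + e = 1 + 0.96 = 1.96
gamma = 9.81 * 3.3036 / 1.96
gamma = 16.535 kN/m^3


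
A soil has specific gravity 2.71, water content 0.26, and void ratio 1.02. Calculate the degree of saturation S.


Using S = Gs * w / e
S = 2.71 * 0.26 / 1.02
S = 0.6908


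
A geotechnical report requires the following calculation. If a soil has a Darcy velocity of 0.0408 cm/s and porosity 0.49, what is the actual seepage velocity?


Using v_s = v_d / n
v_s = 0.0408 / 0.49
v_s = 0.08327 cm/s


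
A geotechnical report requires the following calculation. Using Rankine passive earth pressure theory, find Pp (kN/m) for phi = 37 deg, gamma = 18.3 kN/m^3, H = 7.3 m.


Result: 1961.53 kN/m

Derivation:
Compute passive earth pressure coefficient:
Kp = tan^2(45 + phi/2) = tan^2(63.5) = 4.022791
Compute passive force:
Pp = 0.5 * Kp * gamma * H^2
Pp = 0.5 * 4.022791 * 18.3 * 7.3^2
Pp = 1961.53 kN/m


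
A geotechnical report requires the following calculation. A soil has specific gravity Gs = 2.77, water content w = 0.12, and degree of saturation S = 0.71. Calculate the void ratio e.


Using the relation e = Gs * w / S
e = 2.77 * 0.12 / 0.71
e = 0.4682


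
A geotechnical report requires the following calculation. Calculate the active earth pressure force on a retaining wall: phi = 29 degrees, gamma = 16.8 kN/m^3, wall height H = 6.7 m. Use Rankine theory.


Result: 130.84 kN/m

Derivation:
Compute active earth pressure coefficient:
Ka = tan^2(45 - phi/2) = tan^2(30.5) = 0.346974
Compute active force:
Pa = 0.5 * Ka * gamma * H^2
Pa = 0.5 * 0.346974 * 16.8 * 6.7^2
Pa = 130.84 kN/m


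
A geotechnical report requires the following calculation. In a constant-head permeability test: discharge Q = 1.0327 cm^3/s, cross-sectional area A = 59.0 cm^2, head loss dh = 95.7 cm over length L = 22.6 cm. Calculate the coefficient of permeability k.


Result: 0.004134 cm/s

Derivation:
Compute hydraulic gradient:
i = dh / L = 95.7 / 22.6 = 4.23451
Then apply Darcy's law:
k = Q / (A * i)
k = 1.0327 / (59.0 * 4.23451)
k = 1.0327 / 249.836
k = 0.004134 cm/s


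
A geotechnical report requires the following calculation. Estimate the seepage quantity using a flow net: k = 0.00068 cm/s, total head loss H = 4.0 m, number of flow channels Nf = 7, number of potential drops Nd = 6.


Convert k to m/s for unit consistency with H:
k = 0.00068 cm/s = 0.00068 / 100 m/s = 6.8e-06 m/s
Using q = k * H * Nf / Nd
Nf / Nd = 7 / 6 = 1.1667
q = 6.8e-06 * 4.0 * 1.1667
q = 3.173e-05 m^3/s per m


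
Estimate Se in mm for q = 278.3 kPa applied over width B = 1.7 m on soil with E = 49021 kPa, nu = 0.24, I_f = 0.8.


Using Se = q * B * (1 - nu^2) * I_f / E
1 - nu^2 = 1 - 0.24^2 = 0.9424
Se = 278.3 * 1.7 * 0.9424 * 0.8 / 49021
Se = 0.007276 m
Convert to mm: Se = 0.007276 * 1000 = 7.276 mm


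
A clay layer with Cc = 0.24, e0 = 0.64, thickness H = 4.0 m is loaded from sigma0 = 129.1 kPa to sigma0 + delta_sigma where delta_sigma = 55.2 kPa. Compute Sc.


Using Sc = Cc * H / (1 + e0) * log10((sigma0 + delta_sigma) / sigma0)
Stress ratio = (129.1 + 55.2) / 129.1 = 1.42758
log10(1.42758) = 0.154599
Cc * H / (1 + e0) = 0.24 * 4.0 / (1 + 0.64) = 0.585366
Sc = 0.585366 * 0.154599
Sc = 0.0905 m


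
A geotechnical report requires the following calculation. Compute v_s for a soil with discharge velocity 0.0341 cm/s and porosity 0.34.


Using v_s = v_d / n
v_s = 0.0341 / 0.34
v_s = 0.10029 cm/s


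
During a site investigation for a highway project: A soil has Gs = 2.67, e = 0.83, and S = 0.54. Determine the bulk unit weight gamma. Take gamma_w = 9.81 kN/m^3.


Using gamma = gamma_w * (Gs + S*e) / (1 + e)
Numerator: Gs + S*e = 2.67 + 0.54*0.83 = 3.1182
Denominator: 1 + e = 1 + 0.83 = 1.83
gamma = 9.81 * 3.1182 / 1.83
gamma = 16.716 kN/m^3


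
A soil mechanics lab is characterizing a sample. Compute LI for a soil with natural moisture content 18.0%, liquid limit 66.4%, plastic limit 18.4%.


First compute the plasticity index:
PI = LL - PL = 66.4 - 18.4 = 48.0
Then compute the liquidity index:
LI = (w - PL) / PI
LI = (18.0 - 18.4) / 48.0
LI = -0.008
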